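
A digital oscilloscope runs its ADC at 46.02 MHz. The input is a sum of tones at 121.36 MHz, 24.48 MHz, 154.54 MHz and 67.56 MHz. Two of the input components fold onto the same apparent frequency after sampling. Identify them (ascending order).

fs/2 = 23.01 MHz.
121.36 MHz mod fs = 29.32 MHz.
29.32 MHz > fs/2 = 23.01 MHz, folds to fs − 29.32 MHz = 16.7 MHz.
24.48 MHz > fs/2 = 23.01 MHz, folds to fs − 24.48 MHz = 21.54 MHz.
154.54 MHz mod fs = 16.48 MHz.
16.48 MHz ≤ fs/2 = 23.01 MHz, appears at 16.48 MHz.
67.56 MHz mod fs = 21.54 MHz.
21.54 MHz ≤ fs/2 = 23.01 MHz, appears at 21.54 MHz.
24.48 MHz and 67.56 MHz both map to 21.54 MHz.

24.48 MHz, 67.56 MHz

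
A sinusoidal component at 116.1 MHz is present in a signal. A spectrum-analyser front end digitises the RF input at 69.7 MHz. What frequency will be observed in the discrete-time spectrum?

23.3 MHz

116.1 MHz mod fs = 46.4 MHz.
46.4 MHz > fs/2 = 34.85 MHz, folds to fs − 46.4 MHz = 23.3 MHz.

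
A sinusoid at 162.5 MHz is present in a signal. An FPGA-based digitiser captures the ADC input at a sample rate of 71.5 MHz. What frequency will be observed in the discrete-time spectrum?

162.5 MHz mod fs = 19.5 MHz.
19.5 MHz ≤ fs/2 = 35.75 MHz, appears at 19.5 MHz.

19.5 MHz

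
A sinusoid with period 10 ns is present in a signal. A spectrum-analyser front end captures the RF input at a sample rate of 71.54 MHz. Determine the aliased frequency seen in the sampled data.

T = 10 ns → f = 1/T = 100 MHz.
100 MHz mod fs = 28.46 MHz.
28.46 MHz ≤ fs/2 = 35.77 MHz, appears at 28.46 MHz.

28.46 MHz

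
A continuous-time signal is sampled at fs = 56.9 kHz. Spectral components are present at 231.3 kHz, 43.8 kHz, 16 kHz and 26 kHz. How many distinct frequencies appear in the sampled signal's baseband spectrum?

fs/2 = 28.45 kHz.
231.3 kHz mod fs = 3.7 kHz.
3.7 kHz ≤ fs/2 = 28.45 kHz, appears at 3.7 kHz.
43.8 kHz > fs/2 = 28.45 kHz, folds to fs − 43.8 kHz = 13.1 kHz.
16 kHz ≤ fs/2 = 28.45 kHz, passes unchanged.
26 kHz ≤ fs/2 = 28.45 kHz, passes unchanged.
Distinct values: {3.7 kHz, 13.1 kHz, 16 kHz, 26 kHz} → 4.

4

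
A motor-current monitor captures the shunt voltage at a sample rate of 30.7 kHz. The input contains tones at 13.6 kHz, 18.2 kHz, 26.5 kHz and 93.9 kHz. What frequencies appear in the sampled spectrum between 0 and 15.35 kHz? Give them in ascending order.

fs/2 = 15.35 kHz.
13.6 kHz ≤ fs/2 = 15.35 kHz, passes unchanged.
18.2 kHz > fs/2 = 15.35 kHz, folds to fs − 18.2 kHz = 12.5 kHz.
26.5 kHz > fs/2 = 15.35 kHz, folds to fs − 26.5 kHz = 4.2 kHz.
93.9 kHz mod fs = 1.8 kHz.
1.8 kHz ≤ fs/2 = 15.35 kHz, appears at 1.8 kHz.
Distinct values: {1.8 kHz, 4.2 kHz, 12.5 kHz, 13.6 kHz}.

1.8 kHz, 4.2 kHz, 12.5 kHz, 13.6 kHz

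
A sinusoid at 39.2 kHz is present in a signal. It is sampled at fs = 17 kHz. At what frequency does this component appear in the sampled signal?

39.2 kHz mod fs = 5.2 kHz.
5.2 kHz ≤ fs/2 = 8.5 kHz, appears at 5.2 kHz.

5.2 kHz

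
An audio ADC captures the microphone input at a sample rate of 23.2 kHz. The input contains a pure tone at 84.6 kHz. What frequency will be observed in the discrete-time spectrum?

8.2 kHz

84.6 kHz mod fs = 15 kHz.
15 kHz > fs/2 = 11.6 kHz, folds to fs − 15 kHz = 8.2 kHz.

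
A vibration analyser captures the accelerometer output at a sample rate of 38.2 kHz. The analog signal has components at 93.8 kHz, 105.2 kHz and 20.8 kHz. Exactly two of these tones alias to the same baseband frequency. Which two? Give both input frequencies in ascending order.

20.8 kHz, 93.8 kHz

fs/2 = 19.1 kHz.
93.8 kHz mod fs = 17.4 kHz.
17.4 kHz ≤ fs/2 = 19.1 kHz, appears at 17.4 kHz.
105.2 kHz mod fs = 28.8 kHz.
28.8 kHz > fs/2 = 19.1 kHz, folds to fs − 28.8 kHz = 9.4 kHz.
20.8 kHz > fs/2 = 19.1 kHz, folds to fs − 20.8 kHz = 17.4 kHz.
20.8 kHz and 93.8 kHz both map to 17.4 kHz.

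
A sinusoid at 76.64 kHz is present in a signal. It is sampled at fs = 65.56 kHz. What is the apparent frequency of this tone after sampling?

11.08 kHz

76.64 kHz mod fs = 11.08 kHz.
11.08 kHz ≤ fs/2 = 32.78 kHz, appears at 11.08 kHz.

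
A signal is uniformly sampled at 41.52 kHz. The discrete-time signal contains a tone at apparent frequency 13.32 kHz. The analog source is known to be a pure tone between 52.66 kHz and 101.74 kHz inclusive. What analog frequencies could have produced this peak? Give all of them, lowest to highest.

54.84 kHz, 69.72 kHz, 96.36 kHz

Frequencies that alias to 13.32 kHz are k·fs ± 13.32 kHz for integer k ≥ 0.
k=0: 13.32 kHz.
k=1: 28.2 kHz, 54.84 kHz.
k=2: 69.72 kHz, 96.36 kHz.
k=3: 111.24 kHz, 137.88 kHz.
Within [52.66 kHz, 101.74 kHz]: 54.84 kHz, 69.72 kHz, 96.36 kHz.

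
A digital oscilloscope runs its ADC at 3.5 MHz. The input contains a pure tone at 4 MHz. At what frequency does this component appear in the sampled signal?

0.5 MHz

4 MHz mod fs = 0.5 MHz.
0.5 MHz ≤ fs/2 = 1.75 MHz, appears at 0.5 MHz.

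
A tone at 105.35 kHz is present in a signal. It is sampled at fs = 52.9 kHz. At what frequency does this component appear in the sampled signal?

0.45 kHz

105.35 kHz mod fs = 52.45 kHz.
52.45 kHz > fs/2 = 26.45 kHz, folds to fs − 52.45 kHz = 0.45 kHz.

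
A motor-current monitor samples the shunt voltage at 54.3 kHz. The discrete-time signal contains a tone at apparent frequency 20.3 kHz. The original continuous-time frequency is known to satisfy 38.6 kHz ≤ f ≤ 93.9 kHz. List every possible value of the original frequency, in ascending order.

Frequencies that alias to 20.3 kHz are k·fs ± 20.3 kHz for integer k ≥ 0.
k=0: 20.3 kHz.
k=1: 34 kHz, 74.6 kHz.
k=2: 88.3 kHz, 128.9 kHz.
k=3: 142.6 kHz, 183.2 kHz.
Within [38.6 kHz, 93.9 kHz]: 74.6 kHz, 88.3 kHz.

74.6 kHz, 88.3 kHz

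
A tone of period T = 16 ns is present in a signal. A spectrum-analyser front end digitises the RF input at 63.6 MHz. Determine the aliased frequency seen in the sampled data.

1.1 MHz

T = 16 ns → f = 1/T = 62.5 MHz.
62.5 MHz > fs/2 = 31.8 MHz, folds to fs − 62.5 MHz = 1.1 MHz.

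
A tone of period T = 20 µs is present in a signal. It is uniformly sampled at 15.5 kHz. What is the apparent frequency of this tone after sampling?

3.5 kHz

T = 20 µs → f = 1/T = 50 kHz.
50 kHz mod fs = 3.5 kHz.
3.5 kHz ≤ fs/2 = 7.75 kHz, appears at 3.5 kHz.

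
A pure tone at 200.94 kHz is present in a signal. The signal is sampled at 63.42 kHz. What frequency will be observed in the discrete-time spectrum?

10.68 kHz

200.94 kHz mod fs = 10.68 kHz.
10.68 kHz ≤ fs/2 = 31.71 kHz, appears at 10.68 kHz.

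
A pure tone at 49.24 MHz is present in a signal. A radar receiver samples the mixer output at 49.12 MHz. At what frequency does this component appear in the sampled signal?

0.12 MHz

49.24 MHz mod fs = 0.12 MHz.
0.12 MHz ≤ fs/2 = 24.56 MHz, appears at 0.12 MHz.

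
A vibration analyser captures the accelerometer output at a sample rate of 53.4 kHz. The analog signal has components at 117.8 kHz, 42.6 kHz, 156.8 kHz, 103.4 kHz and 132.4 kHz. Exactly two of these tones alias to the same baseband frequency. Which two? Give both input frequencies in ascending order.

fs/2 = 26.7 kHz.
117.8 kHz mod fs = 11 kHz.
11 kHz ≤ fs/2 = 26.7 kHz, appears at 11 kHz.
42.6 kHz > fs/2 = 26.7 kHz, folds to fs − 42.6 kHz = 10.8 kHz.
156.8 kHz mod fs = 50 kHz.
50 kHz > fs/2 = 26.7 kHz, folds to fs − 50 kHz = 3.4 kHz.
103.4 kHz mod fs = 50 kHz.
50 kHz > fs/2 = 26.7 kHz, folds to fs − 50 kHz = 3.4 kHz.
132.4 kHz mod fs = 25.6 kHz.
25.6 kHz ≤ fs/2 = 26.7 kHz, appears at 25.6 kHz.
103.4 kHz and 156.8 kHz both map to 3.4 kHz.

103.4 kHz, 156.8 kHz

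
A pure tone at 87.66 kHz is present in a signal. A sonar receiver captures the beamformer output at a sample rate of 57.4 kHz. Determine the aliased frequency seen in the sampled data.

87.66 kHz mod fs = 30.26 kHz.
30.26 kHz > fs/2 = 28.7 kHz, folds to fs − 30.26 kHz = 27.14 kHz.

27.14 kHz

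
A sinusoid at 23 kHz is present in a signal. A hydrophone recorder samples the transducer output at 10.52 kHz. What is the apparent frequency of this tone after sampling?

1.96 kHz

23 kHz mod fs = 1.96 kHz.
1.96 kHz ≤ fs/2 = 5.26 kHz, appears at 1.96 kHz.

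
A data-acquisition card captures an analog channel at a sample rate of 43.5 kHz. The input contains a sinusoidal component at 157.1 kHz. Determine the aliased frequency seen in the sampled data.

157.1 kHz mod fs = 26.6 kHz.
26.6 kHz > fs/2 = 21.75 kHz, folds to fs − 26.6 kHz = 16.9 kHz.

16.9 kHz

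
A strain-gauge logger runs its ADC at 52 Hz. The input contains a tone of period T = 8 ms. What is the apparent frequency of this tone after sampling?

21 Hz

T = 8 ms → f = 1/T = 125 Hz.
125 Hz mod fs = 21 Hz.
21 Hz ≤ fs/2 = 26 Hz, appears at 21 Hz.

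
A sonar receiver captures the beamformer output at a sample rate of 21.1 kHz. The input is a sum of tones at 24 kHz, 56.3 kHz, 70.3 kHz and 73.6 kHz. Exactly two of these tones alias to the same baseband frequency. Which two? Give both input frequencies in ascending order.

fs/2 = 10.55 kHz.
24 kHz mod fs = 2.9 kHz.
2.9 kHz ≤ fs/2 = 10.55 kHz, appears at 2.9 kHz.
56.3 kHz mod fs = 14.1 kHz.
14.1 kHz > fs/2 = 10.55 kHz, folds to fs − 14.1 kHz = 7 kHz.
70.3 kHz mod fs = 7 kHz.
7 kHz ≤ fs/2 = 10.55 kHz, appears at 7 kHz.
73.6 kHz mod fs = 10.3 kHz.
10.3 kHz ≤ fs/2 = 10.55 kHz, appears at 10.3 kHz.
56.3 kHz and 70.3 kHz both map to 7 kHz.

56.3 kHz, 70.3 kHz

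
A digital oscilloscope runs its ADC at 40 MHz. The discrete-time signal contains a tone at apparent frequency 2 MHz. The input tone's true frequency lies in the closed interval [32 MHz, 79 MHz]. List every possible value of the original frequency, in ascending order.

Frequencies that alias to 2 MHz are k·fs ± 2 MHz for integer k ≥ 0.
k=0: 2 MHz.
k=1: 38 MHz, 42 MHz.
k=2: 78 MHz, 82 MHz.
k=3: 118 MHz, 122 MHz.
Within [32 MHz, 79 MHz]: 38 MHz, 42 MHz, 78 MHz.

38 MHz, 42 MHz, 78 MHz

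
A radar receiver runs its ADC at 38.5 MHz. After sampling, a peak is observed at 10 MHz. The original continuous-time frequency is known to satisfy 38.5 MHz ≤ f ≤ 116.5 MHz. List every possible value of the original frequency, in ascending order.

Frequencies that alias to 10 MHz are k·fs ± 10 MHz for integer k ≥ 0.
k=0: 10 MHz.
k=1: 28.5 MHz, 48.5 MHz.
k=2: 67 MHz, 87 MHz.
k=3: 105.5 MHz, 125.5 MHz.
k=4: 144 MHz, 164 MHz.
Within [38.5 MHz, 116.5 MHz]: 48.5 MHz, 67 MHz, 87 MHz, 105.5 MHz.

48.5 MHz, 67 MHz, 87 MHz, 105.5 MHz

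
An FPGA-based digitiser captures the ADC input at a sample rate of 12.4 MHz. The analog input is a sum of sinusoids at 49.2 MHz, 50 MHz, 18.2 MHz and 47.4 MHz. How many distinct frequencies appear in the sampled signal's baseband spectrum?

3

fs/2 = 6.2 MHz.
49.2 MHz mod fs = 12 MHz.
12 MHz > fs/2 = 6.2 MHz, folds to fs − 12 MHz = 0.4 MHz.
50 MHz mod fs = 0.4 MHz.
0.4 MHz ≤ fs/2 = 6.2 MHz, appears at 0.4 MHz.
18.2 MHz mod fs = 5.8 MHz.
5.8 MHz ≤ fs/2 = 6.2 MHz, appears at 5.8 MHz.
47.4 MHz mod fs = 10.2 MHz.
10.2 MHz > fs/2 = 6.2 MHz, folds to fs − 10.2 MHz = 2.2 MHz.
Distinct values: {0.4 MHz, 2.2 MHz, 5.8 MHz} → 3.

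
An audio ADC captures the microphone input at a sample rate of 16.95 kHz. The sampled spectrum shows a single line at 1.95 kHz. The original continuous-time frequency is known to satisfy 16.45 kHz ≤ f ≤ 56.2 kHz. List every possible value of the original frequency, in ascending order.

Frequencies that alias to 1.95 kHz are k·fs ± 1.95 kHz for integer k ≥ 0.
k=0: 1.95 kHz.
k=1: 15 kHz, 18.9 kHz.
k=2: 31.95 kHz, 35.85 kHz.
k=3: 48.9 kHz, 52.8 kHz.
k=4: 65.85 kHz, 69.75 kHz.
Within [16.45 kHz, 56.2 kHz]: 18.9 kHz, 31.95 kHz, 35.85 kHz, 48.9 kHz, 52.8 kHz.

18.9 kHz, 31.95 kHz, 35.85 kHz, 48.9 kHz, 52.8 kHz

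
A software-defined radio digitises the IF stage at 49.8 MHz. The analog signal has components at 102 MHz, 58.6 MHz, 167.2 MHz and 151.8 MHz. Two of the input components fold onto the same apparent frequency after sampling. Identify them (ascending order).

102 MHz, 151.8 MHz

fs/2 = 24.9 MHz.
102 MHz mod fs = 2.4 MHz.
2.4 MHz ≤ fs/2 = 24.9 MHz, appears at 2.4 MHz.
58.6 MHz mod fs = 8.8 MHz.
8.8 MHz ≤ fs/2 = 24.9 MHz, appears at 8.8 MHz.
167.2 MHz mod fs = 17.8 MHz.
17.8 MHz ≤ fs/2 = 24.9 MHz, appears at 17.8 MHz.
151.8 MHz mod fs = 2.4 MHz.
2.4 MHz ≤ fs/2 = 24.9 MHz, appears at 2.4 MHz.
102 MHz and 151.8 MHz both map to 2.4 MHz.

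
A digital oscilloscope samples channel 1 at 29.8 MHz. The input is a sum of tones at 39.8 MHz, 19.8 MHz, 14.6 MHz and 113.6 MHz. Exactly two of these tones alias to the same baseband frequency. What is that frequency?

fs/2 = 14.9 MHz.
39.8 MHz mod fs = 10 MHz.
10 MHz ≤ fs/2 = 14.9 MHz, appears at 10 MHz.
19.8 MHz > fs/2 = 14.9 MHz, folds to fs − 19.8 MHz = 10 MHz.
14.6 MHz ≤ fs/2 = 14.9 MHz, passes unchanged.
113.6 MHz mod fs = 24.2 MHz.
24.2 MHz > fs/2 = 14.9 MHz, folds to fs − 24.2 MHz = 5.6 MHz.
19.8 MHz and 39.8 MHz both map to 10 MHz.

10 MHz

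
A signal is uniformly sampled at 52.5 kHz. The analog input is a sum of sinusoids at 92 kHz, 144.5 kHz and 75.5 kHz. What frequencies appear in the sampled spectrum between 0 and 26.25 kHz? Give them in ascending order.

fs/2 = 26.25 kHz.
92 kHz mod fs = 39.5 kHz.
39.5 kHz > fs/2 = 26.25 kHz, folds to fs − 39.5 kHz = 13 kHz.
144.5 kHz mod fs = 39.5 kHz.
39.5 kHz > fs/2 = 26.25 kHz, folds to fs − 39.5 kHz = 13 kHz.
75.5 kHz mod fs = 23 kHz.
23 kHz ≤ fs/2 = 26.25 kHz, appears at 23 kHz.
Distinct values: {13 kHz, 23 kHz}.

13 kHz, 23 kHz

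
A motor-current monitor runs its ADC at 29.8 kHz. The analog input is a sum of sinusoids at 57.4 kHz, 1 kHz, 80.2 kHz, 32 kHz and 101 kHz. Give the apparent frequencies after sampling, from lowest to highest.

fs/2 = 14.9 kHz.
57.4 kHz mod fs = 27.6 kHz.
27.6 kHz > fs/2 = 14.9 kHz, folds to fs − 27.6 kHz = 2.2 kHz.
1 kHz ≤ fs/2 = 14.9 kHz, passes unchanged.
80.2 kHz mod fs = 20.6 kHz.
20.6 kHz > fs/2 = 14.9 kHz, folds to fs − 20.6 kHz = 9.2 kHz.
32 kHz mod fs = 2.2 kHz.
2.2 kHz ≤ fs/2 = 14.9 kHz, appears at 2.2 kHz.
101 kHz mod fs = 11.6 kHz.
11.6 kHz ≤ fs/2 = 14.9 kHz, appears at 11.6 kHz.
Distinct values: {1 kHz, 2.2 kHz, 9.2 kHz, 11.6 kHz}.

1 kHz, 2.2 kHz, 9.2 kHz, 11.6 kHz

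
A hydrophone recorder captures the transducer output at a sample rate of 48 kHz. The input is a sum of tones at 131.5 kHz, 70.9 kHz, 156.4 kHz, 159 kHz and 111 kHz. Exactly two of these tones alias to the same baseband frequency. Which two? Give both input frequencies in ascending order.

fs/2 = 24 kHz.
131.5 kHz mod fs = 35.5 kHz.
35.5 kHz > fs/2 = 24 kHz, folds to fs − 35.5 kHz = 12.5 kHz.
70.9 kHz mod fs = 22.9 kHz.
22.9 kHz ≤ fs/2 = 24 kHz, appears at 22.9 kHz.
156.4 kHz mod fs = 12.4 kHz.
12.4 kHz ≤ fs/2 = 24 kHz, appears at 12.4 kHz.
159 kHz mod fs = 15 kHz.
15 kHz ≤ fs/2 = 24 kHz, appears at 15 kHz.
111 kHz mod fs = 15 kHz.
15 kHz ≤ fs/2 = 24 kHz, appears at 15 kHz.
111 kHz and 159 kHz both map to 15 kHz.

111 kHz, 159 kHz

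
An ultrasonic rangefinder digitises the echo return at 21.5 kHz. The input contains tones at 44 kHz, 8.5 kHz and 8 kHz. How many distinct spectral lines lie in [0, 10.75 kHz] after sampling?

fs/2 = 10.75 kHz.
44 kHz mod fs = 1 kHz.
1 kHz ≤ fs/2 = 10.75 kHz, appears at 1 kHz.
8.5 kHz ≤ fs/2 = 10.75 kHz, passes unchanged.
8 kHz ≤ fs/2 = 10.75 kHz, passes unchanged.
Distinct values: {1 kHz, 8 kHz, 8.5 kHz} → 3.

3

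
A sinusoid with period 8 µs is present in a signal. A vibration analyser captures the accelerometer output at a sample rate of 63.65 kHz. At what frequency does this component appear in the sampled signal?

2.3 kHz

T = 8 µs → f = 1/T = 125 kHz.
125 kHz mod fs = 61.35 kHz.
61.35 kHz > fs/2 = 31.825 kHz, folds to fs − 61.35 kHz = 2.3 kHz.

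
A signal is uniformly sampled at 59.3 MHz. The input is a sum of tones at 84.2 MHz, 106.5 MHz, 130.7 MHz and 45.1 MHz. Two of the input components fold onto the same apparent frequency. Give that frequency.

12.1 MHz

fs/2 = 29.65 MHz.
84.2 MHz mod fs = 24.9 MHz.
24.9 MHz ≤ fs/2 = 29.65 MHz, appears at 24.9 MHz.
106.5 MHz mod fs = 47.2 MHz.
47.2 MHz > fs/2 = 29.65 MHz, folds to fs − 47.2 MHz = 12.1 MHz.
130.7 MHz mod fs = 12.1 MHz.
12.1 MHz ≤ fs/2 = 29.65 MHz, appears at 12.1 MHz.
45.1 MHz > fs/2 = 29.65 MHz, folds to fs − 45.1 MHz = 14.2 MHz.
106.5 MHz and 130.7 MHz both map to 12.1 MHz.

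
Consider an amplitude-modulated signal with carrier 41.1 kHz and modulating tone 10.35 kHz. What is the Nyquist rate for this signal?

102.9 kHz

AM sidebands sit at fc ± fm = 30.75 kHz and 51.45 kHz.
Highest-frequency component: 51.45 kHz.
Nyquist rate = 2 × 51.45 kHz = 102.9 kHz.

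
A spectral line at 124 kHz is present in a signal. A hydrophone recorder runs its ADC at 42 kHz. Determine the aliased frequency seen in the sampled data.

2 kHz

124 kHz mod fs = 40 kHz.
40 kHz > fs/2 = 21 kHz, folds to fs − 40 kHz = 2 kHz.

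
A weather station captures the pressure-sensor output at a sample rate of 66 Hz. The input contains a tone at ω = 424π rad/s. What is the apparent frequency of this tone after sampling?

14 Hz

ω = 424π rad/s → f = ω/(2π) = 212 Hz.
212 Hz mod fs = 14 Hz.
14 Hz ≤ fs/2 = 33 Hz, appears at 14 Hz.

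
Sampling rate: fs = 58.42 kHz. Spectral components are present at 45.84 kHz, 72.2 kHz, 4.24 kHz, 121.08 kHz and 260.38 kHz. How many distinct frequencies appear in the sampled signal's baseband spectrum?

4

fs/2 = 29.21 kHz.
45.84 kHz > fs/2 = 29.21 kHz, folds to fs − 45.84 kHz = 12.58 kHz.
72.2 kHz mod fs = 13.78 kHz.
13.78 kHz ≤ fs/2 = 29.21 kHz, appears at 13.78 kHz.
4.24 kHz ≤ fs/2 = 29.21 kHz, passes unchanged.
121.08 kHz mod fs = 4.24 kHz.
4.24 kHz ≤ fs/2 = 29.21 kHz, appears at 4.24 kHz.
260.38 kHz mod fs = 26.7 kHz.
26.7 kHz ≤ fs/2 = 29.21 kHz, appears at 26.7 kHz.
Distinct values: {4.24 kHz, 12.58 kHz, 13.78 kHz, 26.7 kHz} → 4.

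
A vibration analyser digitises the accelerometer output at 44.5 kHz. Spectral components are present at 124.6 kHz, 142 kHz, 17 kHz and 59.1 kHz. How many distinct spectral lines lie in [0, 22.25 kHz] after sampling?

fs/2 = 22.25 kHz.
124.6 kHz mod fs = 35.6 kHz.
35.6 kHz > fs/2 = 22.25 kHz, folds to fs − 35.6 kHz = 8.9 kHz.
142 kHz mod fs = 8.5 kHz.
8.5 kHz ≤ fs/2 = 22.25 kHz, appears at 8.5 kHz.
17 kHz ≤ fs/2 = 22.25 kHz, passes unchanged.
59.1 kHz mod fs = 14.6 kHz.
14.6 kHz ≤ fs/2 = 22.25 kHz, appears at 14.6 kHz.
Distinct values: {8.5 kHz, 8.9 kHz, 14.6 kHz, 17 kHz} → 4.

4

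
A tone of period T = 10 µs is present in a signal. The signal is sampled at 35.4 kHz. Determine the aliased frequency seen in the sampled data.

6.2 kHz

T = 10 µs → f = 1/T = 100 kHz.
100 kHz mod fs = 29.2 kHz.
29.2 kHz > fs/2 = 17.7 kHz, folds to fs − 29.2 kHz = 6.2 kHz.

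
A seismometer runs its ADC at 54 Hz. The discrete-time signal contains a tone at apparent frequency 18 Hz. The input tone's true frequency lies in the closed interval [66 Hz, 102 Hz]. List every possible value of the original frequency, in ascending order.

72 Hz, 90 Hz

Frequencies that alias to 18 Hz are k·fs ± 18 Hz for integer k ≥ 0.
k=0: 18 Hz.
k=1: 36 Hz, 72 Hz.
k=2: 90 Hz, 126 Hz.
k=3: 144 Hz, 180 Hz.
Within [66 Hz, 102 Hz]: 72 Hz, 90 Hz.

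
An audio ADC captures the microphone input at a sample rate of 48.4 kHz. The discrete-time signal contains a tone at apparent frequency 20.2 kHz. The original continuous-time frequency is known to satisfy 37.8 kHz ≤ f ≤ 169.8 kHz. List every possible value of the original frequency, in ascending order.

Frequencies that alias to 20.2 kHz are k·fs ± 20.2 kHz for integer k ≥ 0.
k=0: 20.2 kHz.
k=1: 28.2 kHz, 68.6 kHz.
k=2: 76.6 kHz, 117 kHz.
k=3: 125 kHz, 165.4 kHz.
k=4: 173.4 kHz, 213.8 kHz.
Within [37.8 kHz, 169.8 kHz]: 68.6 kHz, 76.6 kHz, 117 kHz, 125 kHz, 165.4 kHz.

68.6 kHz, 76.6 kHz, 117 kHz, 125 kHz, 165.4 kHz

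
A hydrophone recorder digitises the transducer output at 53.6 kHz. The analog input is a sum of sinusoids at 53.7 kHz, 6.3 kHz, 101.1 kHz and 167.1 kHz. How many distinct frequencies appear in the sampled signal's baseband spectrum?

fs/2 = 26.8 kHz.
53.7 kHz mod fs = 0.1 kHz.
0.1 kHz ≤ fs/2 = 26.8 kHz, appears at 0.1 kHz.
6.3 kHz ≤ fs/2 = 26.8 kHz, passes unchanged.
101.1 kHz mod fs = 47.5 kHz.
47.5 kHz > fs/2 = 26.8 kHz, folds to fs − 47.5 kHz = 6.1 kHz.
167.1 kHz mod fs = 6.3 kHz.
6.3 kHz ≤ fs/2 = 26.8 kHz, appears at 6.3 kHz.
Distinct values: {0.1 kHz, 6.1 kHz, 6.3 kHz} → 3.

3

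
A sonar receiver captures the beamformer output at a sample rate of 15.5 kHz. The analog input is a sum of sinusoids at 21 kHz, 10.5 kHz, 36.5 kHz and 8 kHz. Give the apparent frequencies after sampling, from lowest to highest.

5 kHz, 5.5 kHz, 7.5 kHz

fs/2 = 7.75 kHz.
21 kHz mod fs = 5.5 kHz.
5.5 kHz ≤ fs/2 = 7.75 kHz, appears at 5.5 kHz.
10.5 kHz > fs/2 = 7.75 kHz, folds to fs − 10.5 kHz = 5 kHz.
36.5 kHz mod fs = 5.5 kHz.
5.5 kHz ≤ fs/2 = 7.75 kHz, appears at 5.5 kHz.
8 kHz > fs/2 = 7.75 kHz, folds to fs − 8 kHz = 7.5 kHz.
Distinct values: {5 kHz, 5.5 kHz, 7.5 kHz}.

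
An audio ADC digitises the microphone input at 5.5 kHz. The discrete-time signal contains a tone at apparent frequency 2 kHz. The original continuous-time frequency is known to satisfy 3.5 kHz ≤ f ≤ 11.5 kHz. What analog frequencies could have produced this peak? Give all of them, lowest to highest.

Frequencies that alias to 2 kHz are k·fs ± 2 kHz for integer k ≥ 0.
k=0: 2 kHz.
k=1: 3.5 kHz, 7.5 kHz.
k=2: 9 kHz, 13 kHz.
k=3: 14.5 kHz, 18.5 kHz.
Within [3.5 kHz, 11.5 kHz]: 3.5 kHz, 7.5 kHz, 9 kHz.

3.5 kHz, 7.5 kHz, 9 kHz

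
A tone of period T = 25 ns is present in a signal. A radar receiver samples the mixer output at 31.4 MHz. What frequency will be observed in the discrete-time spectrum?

8.6 MHz

T = 25 ns → f = 1/T = 40 MHz.
40 MHz mod fs = 8.6 MHz.
8.6 MHz ≤ fs/2 = 15.7 MHz, appears at 8.6 MHz.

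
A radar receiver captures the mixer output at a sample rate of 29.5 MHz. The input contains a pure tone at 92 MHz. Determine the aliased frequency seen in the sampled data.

92 MHz mod fs = 3.5 MHz.
3.5 MHz ≤ fs/2 = 14.75 MHz, appears at 3.5 MHz.

3.5 MHz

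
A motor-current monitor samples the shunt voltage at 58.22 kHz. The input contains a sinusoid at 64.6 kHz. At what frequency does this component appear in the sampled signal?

64.6 kHz mod fs = 6.38 kHz.
6.38 kHz ≤ fs/2 = 29.11 kHz, appears at 6.38 kHz.

6.38 kHz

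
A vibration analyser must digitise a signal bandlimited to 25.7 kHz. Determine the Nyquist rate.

51.4 kHz

Nyquist rate = 2 × 25.7 kHz = 51.4 kHz.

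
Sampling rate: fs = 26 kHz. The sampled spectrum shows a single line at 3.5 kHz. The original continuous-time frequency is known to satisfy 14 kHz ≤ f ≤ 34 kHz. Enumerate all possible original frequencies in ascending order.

Frequencies that alias to 3.5 kHz are k·fs ± 3.5 kHz for integer k ≥ 0.
k=0: 3.5 kHz.
k=1: 22.5 kHz, 29.5 kHz.
k=2: 48.5 kHz, 55.5 kHz.
Within [14 kHz, 34 kHz]: 22.5 kHz, 29.5 kHz.

22.5 kHz, 29.5 kHz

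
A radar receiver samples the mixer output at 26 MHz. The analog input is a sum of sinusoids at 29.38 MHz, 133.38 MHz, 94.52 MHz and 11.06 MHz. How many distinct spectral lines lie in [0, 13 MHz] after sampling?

3

fs/2 = 13 MHz.
29.38 MHz mod fs = 3.38 MHz.
3.38 MHz ≤ fs/2 = 13 MHz, appears at 3.38 MHz.
133.38 MHz mod fs = 3.38 MHz.
3.38 MHz ≤ fs/2 = 13 MHz, appears at 3.38 MHz.
94.52 MHz mod fs = 16.52 MHz.
16.52 MHz > fs/2 = 13 MHz, folds to fs − 16.52 MHz = 9.48 MHz.
11.06 MHz ≤ fs/2 = 13 MHz, passes unchanged.
Distinct values: {3.38 MHz, 9.48 MHz, 11.06 MHz} → 3.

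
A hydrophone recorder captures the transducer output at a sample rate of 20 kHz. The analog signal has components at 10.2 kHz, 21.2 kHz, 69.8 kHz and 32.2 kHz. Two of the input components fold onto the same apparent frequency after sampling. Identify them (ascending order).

10.2 kHz, 69.8 kHz

fs/2 = 10 kHz.
10.2 kHz > fs/2 = 10 kHz, folds to fs − 10.2 kHz = 9.8 kHz.
21.2 kHz mod fs = 1.2 kHz.
1.2 kHz ≤ fs/2 = 10 kHz, appears at 1.2 kHz.
69.8 kHz mod fs = 9.8 kHz.
9.8 kHz ≤ fs/2 = 10 kHz, appears at 9.8 kHz.
32.2 kHz mod fs = 12.2 kHz.
12.2 kHz > fs/2 = 10 kHz, folds to fs − 12.2 kHz = 7.8 kHz.
10.2 kHz and 69.8 kHz both map to 9.8 kHz.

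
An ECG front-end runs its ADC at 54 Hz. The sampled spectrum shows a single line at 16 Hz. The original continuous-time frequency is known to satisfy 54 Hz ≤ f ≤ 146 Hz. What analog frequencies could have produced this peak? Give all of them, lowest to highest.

Frequencies that alias to 16 Hz are k·fs ± 16 Hz for integer k ≥ 0.
k=0: 16 Hz.
k=1: 38 Hz, 70 Hz.
k=2: 92 Hz, 124 Hz.
k=3: 146 Hz, 178 Hz.
k=4: 200 Hz, 232 Hz.
Within [54 Hz, 146 Hz]: 70 Hz, 92 Hz, 124 Hz, 146 Hz.

70 Hz, 92 Hz, 124 Hz, 146 Hz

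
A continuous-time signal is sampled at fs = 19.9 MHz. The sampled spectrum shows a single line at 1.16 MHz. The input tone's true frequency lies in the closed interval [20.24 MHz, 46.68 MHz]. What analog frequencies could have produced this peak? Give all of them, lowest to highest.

Frequencies that alias to 1.16 MHz are k·fs ± 1.16 MHz for integer k ≥ 0.
k=0: 1.16 MHz.
k=1: 18.74 MHz, 21.06 MHz.
k=2: 38.64 MHz, 40.96 MHz.
k=3: 58.54 MHz, 60.86 MHz.
Within [20.24 MHz, 46.68 MHz]: 21.06 MHz, 38.64 MHz, 40.96 MHz.

21.06 MHz, 38.64 MHz, 40.96 MHz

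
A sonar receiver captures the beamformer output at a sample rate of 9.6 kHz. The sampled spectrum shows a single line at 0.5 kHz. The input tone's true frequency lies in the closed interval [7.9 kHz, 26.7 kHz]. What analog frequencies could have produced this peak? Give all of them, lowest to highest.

Frequencies that alias to 0.5 kHz are k·fs ± 0.5 kHz for integer k ≥ 0.
k=0: 0.5 kHz.
k=1: 9.1 kHz, 10.1 kHz.
k=2: 18.7 kHz, 19.7 kHz.
k=3: 28.3 kHz, 29.3 kHz.
Within [7.9 kHz, 26.7 kHz]: 9.1 kHz, 10.1 kHz, 18.7 kHz, 19.7 kHz.

9.1 kHz, 10.1 kHz, 18.7 kHz, 19.7 kHz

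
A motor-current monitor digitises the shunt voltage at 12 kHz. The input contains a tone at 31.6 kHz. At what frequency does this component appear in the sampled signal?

31.6 kHz mod fs = 7.6 kHz.
7.6 kHz > fs/2 = 6 kHz, folds to fs − 7.6 kHz = 4.4 kHz.

4.4 kHz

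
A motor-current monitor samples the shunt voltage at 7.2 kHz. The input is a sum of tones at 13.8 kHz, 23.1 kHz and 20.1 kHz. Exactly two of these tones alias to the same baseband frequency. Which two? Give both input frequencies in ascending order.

fs/2 = 3.6 kHz.
13.8 kHz mod fs = 6.6 kHz.
6.6 kHz > fs/2 = 3.6 kHz, folds to fs − 6.6 kHz = 0.6 kHz.
23.1 kHz mod fs = 1.5 kHz.
1.5 kHz ≤ fs/2 = 3.6 kHz, appears at 1.5 kHz.
20.1 kHz mod fs = 5.7 kHz.
5.7 kHz > fs/2 = 3.6 kHz, folds to fs − 5.7 kHz = 1.5 kHz.
20.1 kHz and 23.1 kHz both map to 1.5 kHz.

20.1 kHz, 23.1 kHz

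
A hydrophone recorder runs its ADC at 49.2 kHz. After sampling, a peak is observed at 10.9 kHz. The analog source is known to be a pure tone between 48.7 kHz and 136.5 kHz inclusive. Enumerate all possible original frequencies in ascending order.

Frequencies that alias to 10.9 kHz are k·fs ± 10.9 kHz for integer k ≥ 0.
k=0: 10.9 kHz.
k=1: 38.3 kHz, 60.1 kHz.
k=2: 87.5 kHz, 109.3 kHz.
k=3: 136.7 kHz, 158.5 kHz.
Within [48.7 kHz, 136.5 kHz]: 60.1 kHz, 87.5 kHz, 109.3 kHz.

60.1 kHz, 87.5 kHz, 109.3 kHz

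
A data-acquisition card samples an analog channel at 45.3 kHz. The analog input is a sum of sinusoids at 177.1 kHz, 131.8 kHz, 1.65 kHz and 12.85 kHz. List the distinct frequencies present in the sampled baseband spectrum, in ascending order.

fs/2 = 22.65 kHz.
177.1 kHz mod fs = 41.2 kHz.
41.2 kHz > fs/2 = 22.65 kHz, folds to fs − 41.2 kHz = 4.1 kHz.
131.8 kHz mod fs = 41.2 kHz.
41.2 kHz > fs/2 = 22.65 kHz, folds to fs − 41.2 kHz = 4.1 kHz.
1.65 kHz ≤ fs/2 = 22.65 kHz, passes unchanged.
12.85 kHz ≤ fs/2 = 22.65 kHz, passes unchanged.
Distinct values: {1.65 kHz, 4.1 kHz, 12.85 kHz}.

1.65 kHz, 4.1 kHz, 12.85 kHz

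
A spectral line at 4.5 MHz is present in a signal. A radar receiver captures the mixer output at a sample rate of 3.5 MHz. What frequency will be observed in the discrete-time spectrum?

1 MHz

4.5 MHz mod fs = 1 MHz.
1 MHz ≤ fs/2 = 1.75 MHz, appears at 1 MHz.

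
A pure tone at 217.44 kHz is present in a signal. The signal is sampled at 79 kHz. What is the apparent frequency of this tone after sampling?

19.56 kHz

217.44 kHz mod fs = 59.44 kHz.
59.44 kHz > fs/2 = 39.5 kHz, folds to fs − 59.44 kHz = 19.56 kHz.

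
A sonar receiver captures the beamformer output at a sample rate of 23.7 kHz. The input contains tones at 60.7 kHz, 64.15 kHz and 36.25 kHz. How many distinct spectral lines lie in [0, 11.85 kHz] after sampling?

3

fs/2 = 11.85 kHz.
60.7 kHz mod fs = 13.3 kHz.
13.3 kHz > fs/2 = 11.85 kHz, folds to fs − 13.3 kHz = 10.4 kHz.
64.15 kHz mod fs = 16.75 kHz.
16.75 kHz > fs/2 = 11.85 kHz, folds to fs − 16.75 kHz = 6.95 kHz.
36.25 kHz mod fs = 12.55 kHz.
12.55 kHz > fs/2 = 11.85 kHz, folds to fs − 12.55 kHz = 11.15 kHz.
Distinct values: {6.95 kHz, 10.4 kHz, 11.15 kHz} → 3.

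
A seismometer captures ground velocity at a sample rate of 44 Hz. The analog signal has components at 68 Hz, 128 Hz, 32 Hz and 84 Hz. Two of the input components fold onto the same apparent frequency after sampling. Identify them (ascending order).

84 Hz, 128 Hz

fs/2 = 22 Hz.
68 Hz mod fs = 24 Hz.
24 Hz > fs/2 = 22 Hz, folds to fs − 24 Hz = 20 Hz.
128 Hz mod fs = 40 Hz.
40 Hz > fs/2 = 22 Hz, folds to fs − 40 Hz = 4 Hz.
32 Hz > fs/2 = 22 Hz, folds to fs − 32 Hz = 12 Hz.
84 Hz mod fs = 40 Hz.
40 Hz > fs/2 = 22 Hz, folds to fs − 40 Hz = 4 Hz.
84 Hz and 128 Hz both map to 4 Hz.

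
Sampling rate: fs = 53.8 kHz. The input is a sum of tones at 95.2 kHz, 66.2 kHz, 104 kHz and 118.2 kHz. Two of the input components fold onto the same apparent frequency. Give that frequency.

fs/2 = 26.9 kHz.
95.2 kHz mod fs = 41.4 kHz.
41.4 kHz > fs/2 = 26.9 kHz, folds to fs − 41.4 kHz = 12.4 kHz.
66.2 kHz mod fs = 12.4 kHz.
12.4 kHz ≤ fs/2 = 26.9 kHz, appears at 12.4 kHz.
104 kHz mod fs = 50.2 kHz.
50.2 kHz > fs/2 = 26.9 kHz, folds to fs − 50.2 kHz = 3.6 kHz.
118.2 kHz mod fs = 10.6 kHz.
10.6 kHz ≤ fs/2 = 26.9 kHz, appears at 10.6 kHz.
66.2 kHz and 95.2 kHz both map to 12.4 kHz.

12.4 kHz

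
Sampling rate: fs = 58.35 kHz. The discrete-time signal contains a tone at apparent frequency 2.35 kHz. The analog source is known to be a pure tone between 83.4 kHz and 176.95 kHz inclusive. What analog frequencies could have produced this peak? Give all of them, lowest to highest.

Frequencies that alias to 2.35 kHz are k·fs ± 2.35 kHz for integer k ≥ 0.
k=0: 2.35 kHz.
k=1: 56 kHz, 60.7 kHz.
k=2: 114.35 kHz, 119.05 kHz.
k=3: 172.7 kHz, 177.4 kHz.
k=4: 231.05 kHz, 235.75 kHz.
Within [83.4 kHz, 176.95 kHz]: 114.35 kHz, 119.05 kHz, 172.7 kHz.

114.35 kHz, 119.05 kHz, 172.7 kHz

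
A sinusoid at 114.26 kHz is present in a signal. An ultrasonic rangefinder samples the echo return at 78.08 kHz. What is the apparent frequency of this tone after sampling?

114.26 kHz mod fs = 36.18 kHz.
36.18 kHz ≤ fs/2 = 39.04 kHz, appears at 36.18 kHz.

36.18 kHz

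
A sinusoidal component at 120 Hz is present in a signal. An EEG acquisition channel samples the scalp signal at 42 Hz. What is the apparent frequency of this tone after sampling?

6 Hz

120 Hz mod fs = 36 Hz.
36 Hz > fs/2 = 21 Hz, folds to fs − 36 Hz = 6 Hz.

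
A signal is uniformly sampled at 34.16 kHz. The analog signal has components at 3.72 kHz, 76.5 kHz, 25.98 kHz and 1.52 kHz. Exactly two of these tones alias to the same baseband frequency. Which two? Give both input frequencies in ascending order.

25.98 kHz, 76.5 kHz

fs/2 = 17.08 kHz.
3.72 kHz ≤ fs/2 = 17.08 kHz, passes unchanged.
76.5 kHz mod fs = 8.18 kHz.
8.18 kHz ≤ fs/2 = 17.08 kHz, appears at 8.18 kHz.
25.98 kHz > fs/2 = 17.08 kHz, folds to fs − 25.98 kHz = 8.18 kHz.
1.52 kHz ≤ fs/2 = 17.08 kHz, passes unchanged.
25.98 kHz and 76.5 kHz both map to 8.18 kHz.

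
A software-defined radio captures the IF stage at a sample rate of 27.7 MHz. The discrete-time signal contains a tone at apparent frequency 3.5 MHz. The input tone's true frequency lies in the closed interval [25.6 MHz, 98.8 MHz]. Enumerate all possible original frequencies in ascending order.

31.2 MHz, 51.9 MHz, 58.9 MHz, 79.6 MHz, 86.6 MHz

Frequencies that alias to 3.5 MHz are k·fs ± 3.5 MHz for integer k ≥ 0.
k=0: 3.5 MHz.
k=1: 24.2 MHz, 31.2 MHz.
k=2: 51.9 MHz, 58.9 MHz.
k=3: 79.6 MHz, 86.6 MHz.
k=4: 107.3 MHz, 114.3 MHz.
Within [25.6 MHz, 98.8 MHz]: 31.2 MHz, 51.9 MHz, 58.9 MHz, 79.6 MHz, 86.6 MHz.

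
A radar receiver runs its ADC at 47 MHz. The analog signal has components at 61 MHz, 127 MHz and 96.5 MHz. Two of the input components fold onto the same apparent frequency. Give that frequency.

fs/2 = 23.5 MHz.
61 MHz mod fs = 14 MHz.
14 MHz ≤ fs/2 = 23.5 MHz, appears at 14 MHz.
127 MHz mod fs = 33 MHz.
33 MHz > fs/2 = 23.5 MHz, folds to fs − 33 MHz = 14 MHz.
96.5 MHz mod fs = 2.5 MHz.
2.5 MHz ≤ fs/2 = 23.5 MHz, appears at 2.5 MHz.
61 MHz and 127 MHz both map to 14 MHz.

14 MHz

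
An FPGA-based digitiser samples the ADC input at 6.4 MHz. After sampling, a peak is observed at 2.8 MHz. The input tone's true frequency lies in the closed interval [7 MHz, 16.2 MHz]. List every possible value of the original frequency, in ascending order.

9.2 MHz, 10 MHz, 15.6 MHz

Frequencies that alias to 2.8 MHz are k·fs ± 2.8 MHz for integer k ≥ 0.
k=0: 2.8 MHz.
k=1: 3.6 MHz, 9.2 MHz.
k=2: 10 MHz, 15.6 MHz.
k=3: 16.4 MHz, 22 MHz.
Within [7 MHz, 16.2 MHz]: 9.2 MHz, 10 MHz, 15.6 MHz.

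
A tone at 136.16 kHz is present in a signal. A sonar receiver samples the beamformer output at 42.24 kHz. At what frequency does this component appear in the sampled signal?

9.44 kHz

136.16 kHz mod fs = 9.44 kHz.
9.44 kHz ≤ fs/2 = 21.12 kHz, appears at 9.44 kHz.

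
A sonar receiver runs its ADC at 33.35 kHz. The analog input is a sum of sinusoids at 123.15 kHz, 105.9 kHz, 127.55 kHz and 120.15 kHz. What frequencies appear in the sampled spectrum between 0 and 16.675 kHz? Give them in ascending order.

5.85 kHz, 10.25 kHz, 13.25 kHz

fs/2 = 16.675 kHz.
123.15 kHz mod fs = 23.1 kHz.
23.1 kHz > fs/2 = 16.675 kHz, folds to fs − 23.1 kHz = 10.25 kHz.
105.9 kHz mod fs = 5.85 kHz.
5.85 kHz ≤ fs/2 = 16.675 kHz, appears at 5.85 kHz.
127.55 kHz mod fs = 27.5 kHz.
27.5 kHz > fs/2 = 16.675 kHz, folds to fs − 27.5 kHz = 5.85 kHz.
120.15 kHz mod fs = 20.1 kHz.
20.1 kHz > fs/2 = 16.675 kHz, folds to fs − 20.1 kHz = 13.25 kHz.
Distinct values: {5.85 kHz, 10.25 kHz, 13.25 kHz}.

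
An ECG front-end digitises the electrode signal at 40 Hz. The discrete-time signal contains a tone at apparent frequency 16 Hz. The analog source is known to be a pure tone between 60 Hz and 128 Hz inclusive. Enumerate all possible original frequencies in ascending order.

Frequencies that alias to 16 Hz are k·fs ± 16 Hz for integer k ≥ 0.
k=0: 16 Hz.
k=1: 24 Hz, 56 Hz.
k=2: 64 Hz, 96 Hz.
k=3: 104 Hz, 136 Hz.
k=4: 144 Hz, 176 Hz.
Within [60 Hz, 128 Hz]: 64 Hz, 96 Hz, 104 Hz.

64 Hz, 96 Hz, 104 Hz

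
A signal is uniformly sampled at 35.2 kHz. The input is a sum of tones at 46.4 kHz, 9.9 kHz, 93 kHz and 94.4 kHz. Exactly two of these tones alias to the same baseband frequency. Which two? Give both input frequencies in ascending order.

fs/2 = 17.6 kHz.
46.4 kHz mod fs = 11.2 kHz.
11.2 kHz ≤ fs/2 = 17.6 kHz, appears at 11.2 kHz.
9.9 kHz ≤ fs/2 = 17.6 kHz, passes unchanged.
93 kHz mod fs = 22.6 kHz.
22.6 kHz > fs/2 = 17.6 kHz, folds to fs − 22.6 kHz = 12.6 kHz.
94.4 kHz mod fs = 24 kHz.
24 kHz > fs/2 = 17.6 kHz, folds to fs − 24 kHz = 11.2 kHz.
46.4 kHz and 94.4 kHz both map to 11.2 kHz.

46.4 kHz, 94.4 kHz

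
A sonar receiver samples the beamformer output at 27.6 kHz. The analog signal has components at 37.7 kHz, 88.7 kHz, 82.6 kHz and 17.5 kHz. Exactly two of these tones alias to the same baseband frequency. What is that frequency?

fs/2 = 13.8 kHz.
37.7 kHz mod fs = 10.1 kHz.
10.1 kHz ≤ fs/2 = 13.8 kHz, appears at 10.1 kHz.
88.7 kHz mod fs = 5.9 kHz.
5.9 kHz ≤ fs/2 = 13.8 kHz, appears at 5.9 kHz.
82.6 kHz mod fs = 27.4 kHz.
27.4 kHz > fs/2 = 13.8 kHz, folds to fs − 27.4 kHz = 0.2 kHz.
17.5 kHz > fs/2 = 13.8 kHz, folds to fs − 17.5 kHz = 10.1 kHz.
17.5 kHz and 37.7 kHz both map to 10.1 kHz.

10.1 kHz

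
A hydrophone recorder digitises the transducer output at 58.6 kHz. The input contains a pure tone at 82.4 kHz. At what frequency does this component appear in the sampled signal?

82.4 kHz mod fs = 23.8 kHz.
23.8 kHz ≤ fs/2 = 29.3 kHz, appears at 23.8 kHz.

23.8 kHz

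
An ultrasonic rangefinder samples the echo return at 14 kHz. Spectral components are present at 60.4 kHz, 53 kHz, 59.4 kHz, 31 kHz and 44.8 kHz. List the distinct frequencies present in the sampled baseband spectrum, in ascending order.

2.8 kHz, 3 kHz, 3.4 kHz, 4.4 kHz

fs/2 = 7 kHz.
60.4 kHz mod fs = 4.4 kHz.
4.4 kHz ≤ fs/2 = 7 kHz, appears at 4.4 kHz.
53 kHz mod fs = 11 kHz.
11 kHz > fs/2 = 7 kHz, folds to fs − 11 kHz = 3 kHz.
59.4 kHz mod fs = 3.4 kHz.
3.4 kHz ≤ fs/2 = 7 kHz, appears at 3.4 kHz.
31 kHz mod fs = 3 kHz.
3 kHz ≤ fs/2 = 7 kHz, appears at 3 kHz.
44.8 kHz mod fs = 2.8 kHz.
2.8 kHz ≤ fs/2 = 7 kHz, appears at 2.8 kHz.
Distinct values: {2.8 kHz, 3 kHz, 3.4 kHz, 4.4 kHz}.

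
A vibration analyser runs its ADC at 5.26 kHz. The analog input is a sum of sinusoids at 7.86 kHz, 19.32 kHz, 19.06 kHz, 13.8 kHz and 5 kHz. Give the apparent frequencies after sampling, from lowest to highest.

fs/2 = 2.63 kHz.
7.86 kHz mod fs = 2.6 kHz.
2.6 kHz ≤ fs/2 = 2.63 kHz, appears at 2.6 kHz.
19.32 kHz mod fs = 3.54 kHz.
3.54 kHz > fs/2 = 2.63 kHz, folds to fs − 3.54 kHz = 1.72 kHz.
19.06 kHz mod fs = 3.28 kHz.
3.28 kHz > fs/2 = 2.63 kHz, folds to fs − 3.28 kHz = 1.98 kHz.
13.8 kHz mod fs = 3.28 kHz.
3.28 kHz > fs/2 = 2.63 kHz, folds to fs − 3.28 kHz = 1.98 kHz.
5 kHz > fs/2 = 2.63 kHz, folds to fs − 5 kHz = 0.26 kHz.
Distinct values: {0.26 kHz, 1.72 kHz, 1.98 kHz, 2.6 kHz}.

0.26 kHz, 1.72 kHz, 1.98 kHz, 2.6 kHz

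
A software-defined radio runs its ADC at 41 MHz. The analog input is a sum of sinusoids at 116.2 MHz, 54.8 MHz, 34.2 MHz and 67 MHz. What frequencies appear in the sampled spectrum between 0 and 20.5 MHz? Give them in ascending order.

6.8 MHz, 13.8 MHz, 15 MHz

fs/2 = 20.5 MHz.
116.2 MHz mod fs = 34.2 MHz.
34.2 MHz > fs/2 = 20.5 MHz, folds to fs − 34.2 MHz = 6.8 MHz.
54.8 MHz mod fs = 13.8 MHz.
13.8 MHz ≤ fs/2 = 20.5 MHz, appears at 13.8 MHz.
34.2 MHz > fs/2 = 20.5 MHz, folds to fs − 34.2 MHz = 6.8 MHz.
67 MHz mod fs = 26 MHz.
26 MHz > fs/2 = 20.5 MHz, folds to fs − 26 MHz = 15 MHz.
Distinct values: {6.8 MHz, 13.8 MHz, 15 MHz}.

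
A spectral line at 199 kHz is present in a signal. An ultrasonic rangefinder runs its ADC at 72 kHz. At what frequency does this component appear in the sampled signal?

17 kHz

199 kHz mod fs = 55 kHz.
55 kHz > fs/2 = 36 kHz, folds to fs − 55 kHz = 17 kHz.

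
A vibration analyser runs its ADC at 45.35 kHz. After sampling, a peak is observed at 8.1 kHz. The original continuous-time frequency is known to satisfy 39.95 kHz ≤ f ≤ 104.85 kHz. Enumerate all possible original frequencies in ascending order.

Frequencies that alias to 8.1 kHz are k·fs ± 8.1 kHz for integer k ≥ 0.
k=0: 8.1 kHz.
k=1: 37.25 kHz, 53.45 kHz.
k=2: 82.6 kHz, 98.8 kHz.
k=3: 127.95 kHz, 144.15 kHz.
Within [39.95 kHz, 104.85 kHz]: 53.45 kHz, 82.6 kHz, 98.8 kHz.

53.45 kHz, 82.6 kHz, 98.8 kHz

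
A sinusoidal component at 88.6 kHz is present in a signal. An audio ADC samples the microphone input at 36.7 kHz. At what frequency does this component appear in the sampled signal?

88.6 kHz mod fs = 15.2 kHz.
15.2 kHz ≤ fs/2 = 18.35 kHz, appears at 15.2 kHz.

15.2 kHz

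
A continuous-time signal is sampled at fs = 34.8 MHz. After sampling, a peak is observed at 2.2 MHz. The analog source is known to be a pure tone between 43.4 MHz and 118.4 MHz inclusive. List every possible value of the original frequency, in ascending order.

67.4 MHz, 71.8 MHz, 102.2 MHz, 106.6 MHz

Frequencies that alias to 2.2 MHz are k·fs ± 2.2 MHz for integer k ≥ 0.
k=0: 2.2 MHz.
k=1: 32.6 MHz, 37 MHz.
k=2: 67.4 MHz, 71.8 MHz.
k=3: 102.2 MHz, 106.6 MHz.
k=4: 137 MHz, 141.4 MHz.
Within [43.4 MHz, 118.4 MHz]: 67.4 MHz, 71.8 MHz, 102.2 MHz, 106.6 MHz.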